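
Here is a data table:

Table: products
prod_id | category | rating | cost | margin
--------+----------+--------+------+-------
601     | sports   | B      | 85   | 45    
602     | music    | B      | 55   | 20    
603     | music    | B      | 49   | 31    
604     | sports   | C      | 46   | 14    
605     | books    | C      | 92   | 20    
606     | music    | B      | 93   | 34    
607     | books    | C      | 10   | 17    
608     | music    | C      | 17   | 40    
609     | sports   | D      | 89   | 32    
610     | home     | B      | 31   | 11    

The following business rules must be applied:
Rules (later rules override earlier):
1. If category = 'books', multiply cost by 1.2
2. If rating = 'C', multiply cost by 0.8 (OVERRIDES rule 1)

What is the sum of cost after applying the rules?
534.0

Step 1: Rule 2 takes priority for records with rating = 'C'
  - 4 records: 165 × 0.8 = 132.0
Step 2: Rule 1 applies to remaining records with category = 'books'
  - 0 records: 0 × 1.2 = 0.0
Step 3: Other records unchanged: 402
Step 4: Final sum = 132.0 + 0.0 + 402 = 534.0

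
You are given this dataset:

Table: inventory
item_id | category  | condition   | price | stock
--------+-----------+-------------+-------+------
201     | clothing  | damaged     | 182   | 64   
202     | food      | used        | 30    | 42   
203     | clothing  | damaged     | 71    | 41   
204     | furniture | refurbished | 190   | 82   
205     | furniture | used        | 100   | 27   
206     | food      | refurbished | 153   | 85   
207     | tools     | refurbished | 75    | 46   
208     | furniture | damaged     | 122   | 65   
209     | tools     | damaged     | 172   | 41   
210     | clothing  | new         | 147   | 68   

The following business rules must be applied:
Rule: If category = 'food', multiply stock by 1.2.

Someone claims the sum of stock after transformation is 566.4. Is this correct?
No, the correct result is 586.4.

Step 1: Calculate the correct sum after transformation
Step 2: Apply multiplier 1.2 to records where category = 'food'
Step 3: Correct result = 586.4
Step 4: Claimed result = 566.4
Step 5: 586.4 ≠ 566.4
Conclusion: The claimed result is incorrect. The correct answer is 586.4.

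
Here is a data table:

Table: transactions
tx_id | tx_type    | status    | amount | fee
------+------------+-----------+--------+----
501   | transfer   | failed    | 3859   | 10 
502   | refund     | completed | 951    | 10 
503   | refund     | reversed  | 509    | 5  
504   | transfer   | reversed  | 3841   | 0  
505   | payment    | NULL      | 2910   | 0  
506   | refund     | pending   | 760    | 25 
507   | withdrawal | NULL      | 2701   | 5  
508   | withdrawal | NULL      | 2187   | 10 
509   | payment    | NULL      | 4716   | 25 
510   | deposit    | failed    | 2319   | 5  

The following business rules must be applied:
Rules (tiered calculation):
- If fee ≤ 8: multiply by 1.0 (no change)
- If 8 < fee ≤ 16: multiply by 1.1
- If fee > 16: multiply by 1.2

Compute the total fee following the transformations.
108.0

Step 1: Tier 1 (fee ≤ 8): 5 records, sum = 15 × 1.0 = 15.0
Step 2: Tier 2 (8 < fee ≤ 16): 3 records, sum = 30 × 1.1 = 33.0
Step 3: Tier 3 (fee > 16): 2 records, sum = 50 × 1.2 = 60.0
Step 4: Final sum = 15.0 + 33.0 + 60.0 = 108.0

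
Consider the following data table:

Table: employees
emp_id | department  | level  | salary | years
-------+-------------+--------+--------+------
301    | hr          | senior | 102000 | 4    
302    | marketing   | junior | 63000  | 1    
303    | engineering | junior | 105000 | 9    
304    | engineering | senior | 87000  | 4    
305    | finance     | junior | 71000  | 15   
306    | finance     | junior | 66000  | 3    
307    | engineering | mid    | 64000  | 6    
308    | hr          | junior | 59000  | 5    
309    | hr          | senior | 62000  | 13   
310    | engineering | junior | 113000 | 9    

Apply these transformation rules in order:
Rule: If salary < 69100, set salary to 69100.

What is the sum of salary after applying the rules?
823500

Step 1: 5 records have salary < 69100
Step 2: These records originally summed to 314000
Step 3: After setting to minimum: 5 × 69100 = 345500
Step 4: Unaffected records sum: 478000
Step 5: Final sum = 345500 + 478000 = 823500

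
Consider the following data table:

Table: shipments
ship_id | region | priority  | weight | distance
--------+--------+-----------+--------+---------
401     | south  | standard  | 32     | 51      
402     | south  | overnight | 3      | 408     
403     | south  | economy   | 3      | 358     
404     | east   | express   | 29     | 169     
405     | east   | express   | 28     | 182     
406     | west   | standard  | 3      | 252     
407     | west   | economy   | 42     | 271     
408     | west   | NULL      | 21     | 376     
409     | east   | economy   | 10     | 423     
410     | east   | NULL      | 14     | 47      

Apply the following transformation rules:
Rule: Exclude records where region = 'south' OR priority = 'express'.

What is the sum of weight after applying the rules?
90

Step 1: Find records where region = 'south' OR priority = 'express'
Step 2: 5 records match, summing to 95
Step 3: Original sum: 185
Step 4: Remaining sum = 185 - 95 = 90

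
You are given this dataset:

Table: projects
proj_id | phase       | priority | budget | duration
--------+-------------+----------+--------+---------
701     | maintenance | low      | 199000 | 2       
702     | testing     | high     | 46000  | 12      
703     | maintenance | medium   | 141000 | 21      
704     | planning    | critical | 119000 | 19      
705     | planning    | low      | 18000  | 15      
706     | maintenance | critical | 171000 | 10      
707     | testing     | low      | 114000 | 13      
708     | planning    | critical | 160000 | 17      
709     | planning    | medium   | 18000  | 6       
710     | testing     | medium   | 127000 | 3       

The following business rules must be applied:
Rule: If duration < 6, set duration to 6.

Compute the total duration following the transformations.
125

Step 1: 2 records have duration < 6
Step 2: These records originally summed to 5
Step 3: After setting to minimum: 2 × 6 = 12
Step 4: Unaffected records sum: 113
Step 5: Final sum = 12 + 113 = 125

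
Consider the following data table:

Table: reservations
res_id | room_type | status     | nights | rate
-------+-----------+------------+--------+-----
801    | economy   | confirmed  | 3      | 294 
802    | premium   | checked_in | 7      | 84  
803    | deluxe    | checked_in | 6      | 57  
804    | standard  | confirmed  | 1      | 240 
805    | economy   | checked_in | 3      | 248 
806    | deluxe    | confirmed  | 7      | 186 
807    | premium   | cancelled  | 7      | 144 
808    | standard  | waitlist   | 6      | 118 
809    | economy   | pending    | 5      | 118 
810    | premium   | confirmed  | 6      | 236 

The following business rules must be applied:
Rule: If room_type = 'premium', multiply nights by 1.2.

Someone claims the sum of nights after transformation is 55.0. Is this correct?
Yes, the result is correct.

Step 1: Calculate the correct sum after transformation
Step 2: Apply multiplier 1.2 to records where room_type = 'premium'
Step 3: Correct result = 55.0
Step 4: Claimed result = 55.0
Step 5: 55.0 = 55.0 ✓
Conclusion: The claimed result is correct.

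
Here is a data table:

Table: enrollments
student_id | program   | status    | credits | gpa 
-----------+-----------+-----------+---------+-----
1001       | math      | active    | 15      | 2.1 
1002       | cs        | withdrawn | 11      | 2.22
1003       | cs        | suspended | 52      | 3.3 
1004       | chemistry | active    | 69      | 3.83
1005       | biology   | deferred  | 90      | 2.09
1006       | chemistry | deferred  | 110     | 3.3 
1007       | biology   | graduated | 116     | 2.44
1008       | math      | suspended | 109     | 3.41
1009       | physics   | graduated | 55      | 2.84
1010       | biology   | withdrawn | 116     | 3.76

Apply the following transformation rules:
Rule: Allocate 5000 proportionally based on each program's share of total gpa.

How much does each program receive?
biology: 1415.16, chemistry: 1217.14, cs: 942.3, math: 940.59, physics: 484.81

Step 1: Calculate total gpa = 29.29
Step 2: Calculate each program's proportion:
  biology: 8.29/29.29 = 28.30% → 1415.16
  chemistry: 7.13/29.29 = 24.34% → 1217.14
  cs: 5.52/29.29 = 18.85% → 942.3
  math: 5.51/29.29 = 18.81% → 940.59
  physics: 2.84/29.29 = 9.70% → 484.81
Step 3: Verify: sum of allocations ≈ 5000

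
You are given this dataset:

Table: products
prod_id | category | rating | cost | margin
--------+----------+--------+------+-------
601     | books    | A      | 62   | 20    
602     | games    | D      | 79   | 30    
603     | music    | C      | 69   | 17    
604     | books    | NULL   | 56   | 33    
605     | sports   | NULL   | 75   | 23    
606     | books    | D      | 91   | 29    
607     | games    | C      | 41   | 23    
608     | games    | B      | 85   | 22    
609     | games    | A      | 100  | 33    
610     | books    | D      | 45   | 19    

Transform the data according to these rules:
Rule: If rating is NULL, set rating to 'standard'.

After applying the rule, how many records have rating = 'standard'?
2

Step 1: Count records where rating IS NULL
Step 2: Found 2 records with NULL rating
Step 3: These records will have rating set to 'standard'
Step 4: Records already having rating = 'standard': 0
Step 5: Answer: 2 + 0 = 2 records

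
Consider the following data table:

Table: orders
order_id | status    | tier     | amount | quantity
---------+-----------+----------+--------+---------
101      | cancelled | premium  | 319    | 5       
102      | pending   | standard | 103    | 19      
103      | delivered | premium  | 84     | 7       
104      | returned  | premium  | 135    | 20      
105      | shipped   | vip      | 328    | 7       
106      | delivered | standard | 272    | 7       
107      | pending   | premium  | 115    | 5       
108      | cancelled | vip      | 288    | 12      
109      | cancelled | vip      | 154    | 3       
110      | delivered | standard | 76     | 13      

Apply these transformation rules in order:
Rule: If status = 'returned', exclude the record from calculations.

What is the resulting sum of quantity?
78

Step 1: Identify records where status = 'returned'
Step 2: The excluded records sum to 20
Step 3: Original total quantity = 98
Step 4: Remaining total = 98 - 20 = 78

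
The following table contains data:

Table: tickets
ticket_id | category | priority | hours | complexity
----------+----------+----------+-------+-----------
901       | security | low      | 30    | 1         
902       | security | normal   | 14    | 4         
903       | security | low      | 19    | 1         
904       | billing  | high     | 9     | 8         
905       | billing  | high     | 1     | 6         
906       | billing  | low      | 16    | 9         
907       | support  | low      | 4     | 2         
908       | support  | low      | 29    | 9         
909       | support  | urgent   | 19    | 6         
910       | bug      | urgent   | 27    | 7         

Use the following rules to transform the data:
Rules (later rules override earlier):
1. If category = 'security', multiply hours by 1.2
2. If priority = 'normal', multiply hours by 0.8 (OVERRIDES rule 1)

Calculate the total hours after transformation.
175.0

Step 1: Rule 2 takes priority for records with priority = 'normal'
  - 1 records: 14 × 0.8 = 11.2
Step 2: Rule 1 applies to remaining records with category = 'security'
  - 2 records: 49 × 1.2 = 58.8
Step 3: Other records unchanged: 105
Step 4: Final sum = 11.2 + 58.8 + 105 = 175.0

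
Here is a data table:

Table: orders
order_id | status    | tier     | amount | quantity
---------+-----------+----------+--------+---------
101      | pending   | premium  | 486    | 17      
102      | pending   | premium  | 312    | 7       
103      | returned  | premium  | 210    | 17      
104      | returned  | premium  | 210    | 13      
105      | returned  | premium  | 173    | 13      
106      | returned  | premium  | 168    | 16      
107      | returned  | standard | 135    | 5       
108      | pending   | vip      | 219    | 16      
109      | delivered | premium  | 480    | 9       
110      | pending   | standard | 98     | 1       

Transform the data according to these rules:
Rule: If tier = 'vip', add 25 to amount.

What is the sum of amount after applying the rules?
2516

Step 1: Count records where tier = 'vip': 1
Step 2: Total bonus added: 1 × 25 = 25
Step 3: Original sum of amount: 2491
Step 4: Final sum = 2491 + 25 = 2516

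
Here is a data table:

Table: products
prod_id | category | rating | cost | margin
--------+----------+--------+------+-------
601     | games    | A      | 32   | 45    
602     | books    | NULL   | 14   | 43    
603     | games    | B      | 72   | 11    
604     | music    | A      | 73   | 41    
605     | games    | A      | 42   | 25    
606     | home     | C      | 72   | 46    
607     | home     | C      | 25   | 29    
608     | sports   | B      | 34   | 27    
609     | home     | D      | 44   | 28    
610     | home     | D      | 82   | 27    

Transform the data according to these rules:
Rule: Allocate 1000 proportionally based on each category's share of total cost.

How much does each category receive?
books: 28.57, games: 297.96, home: 455.1, music: 148.98, sports: 69.39

Step 1: Calculate total cost = 490
Step 2: Calculate each category's proportion:
  books: 14/490 = 2.86% → 28.57
  games: 146/490 = 29.80% → 297.96
  home: 223/490 = 45.51% → 455.1
  music: 73/490 = 14.90% → 148.98
  sports: 34/490 = 6.94% → 69.39
Step 3: Verify: sum of allocations ≈ 1000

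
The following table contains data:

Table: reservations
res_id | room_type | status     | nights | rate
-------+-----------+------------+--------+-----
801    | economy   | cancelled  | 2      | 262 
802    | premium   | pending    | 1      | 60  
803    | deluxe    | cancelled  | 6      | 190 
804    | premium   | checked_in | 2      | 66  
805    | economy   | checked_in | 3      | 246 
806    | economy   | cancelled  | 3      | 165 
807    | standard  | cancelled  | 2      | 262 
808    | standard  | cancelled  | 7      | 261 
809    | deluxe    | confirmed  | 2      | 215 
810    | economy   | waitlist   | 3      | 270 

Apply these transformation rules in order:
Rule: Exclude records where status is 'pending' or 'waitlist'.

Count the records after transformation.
8

Step 1: Count records to exclude
  - 1 (pending) + 1 (waitlist) = 2 records
Step 2: Total records: 10
Step 3: Remaining = 10 - 2 = 8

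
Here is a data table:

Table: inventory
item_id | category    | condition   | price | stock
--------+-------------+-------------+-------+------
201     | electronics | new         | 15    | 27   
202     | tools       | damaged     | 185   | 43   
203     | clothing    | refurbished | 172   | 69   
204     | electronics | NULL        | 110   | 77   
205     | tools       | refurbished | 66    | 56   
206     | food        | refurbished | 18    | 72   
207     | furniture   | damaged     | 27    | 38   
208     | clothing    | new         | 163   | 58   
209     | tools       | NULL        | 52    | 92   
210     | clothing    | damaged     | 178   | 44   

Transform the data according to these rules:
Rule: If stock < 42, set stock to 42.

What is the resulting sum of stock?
595

Step 1: 2 records have stock < 42
Step 2: These records originally summed to 65
Step 3: After setting to minimum: 2 × 42 = 84
Step 4: Unaffected records sum: 511
Step 5: Final sum = 84 + 511 = 595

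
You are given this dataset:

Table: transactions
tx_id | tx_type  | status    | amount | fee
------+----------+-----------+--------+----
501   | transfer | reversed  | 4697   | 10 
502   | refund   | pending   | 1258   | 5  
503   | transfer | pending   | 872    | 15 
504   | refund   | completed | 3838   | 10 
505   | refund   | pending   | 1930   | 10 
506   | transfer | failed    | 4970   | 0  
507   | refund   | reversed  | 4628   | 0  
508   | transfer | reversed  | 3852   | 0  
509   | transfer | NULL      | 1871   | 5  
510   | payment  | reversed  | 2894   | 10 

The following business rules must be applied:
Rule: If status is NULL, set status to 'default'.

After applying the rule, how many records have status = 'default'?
1

Step 1: Count records where status IS NULL
Step 2: Found 1 records with NULL status
Step 3: These records will have status set to 'default'
Step 4: Records already having status = 'default': 0
Step 5: Answer: 1 + 0 = 1 records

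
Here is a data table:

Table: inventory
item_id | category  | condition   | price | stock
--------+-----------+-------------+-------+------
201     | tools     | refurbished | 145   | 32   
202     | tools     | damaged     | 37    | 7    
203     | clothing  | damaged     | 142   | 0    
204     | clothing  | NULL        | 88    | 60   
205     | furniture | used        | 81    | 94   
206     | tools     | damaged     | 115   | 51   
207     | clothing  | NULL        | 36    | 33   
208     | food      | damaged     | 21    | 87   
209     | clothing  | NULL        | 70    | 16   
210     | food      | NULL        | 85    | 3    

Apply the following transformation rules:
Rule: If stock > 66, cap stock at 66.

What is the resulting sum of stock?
334

Step 1: 2 records have stock > 66
Step 2: These records originally summed to 181
Step 3: After capping: 2 × 66 = 132
Step 4: Unaffected records sum: 202
Step 5: Final sum = 132 + 202 = 334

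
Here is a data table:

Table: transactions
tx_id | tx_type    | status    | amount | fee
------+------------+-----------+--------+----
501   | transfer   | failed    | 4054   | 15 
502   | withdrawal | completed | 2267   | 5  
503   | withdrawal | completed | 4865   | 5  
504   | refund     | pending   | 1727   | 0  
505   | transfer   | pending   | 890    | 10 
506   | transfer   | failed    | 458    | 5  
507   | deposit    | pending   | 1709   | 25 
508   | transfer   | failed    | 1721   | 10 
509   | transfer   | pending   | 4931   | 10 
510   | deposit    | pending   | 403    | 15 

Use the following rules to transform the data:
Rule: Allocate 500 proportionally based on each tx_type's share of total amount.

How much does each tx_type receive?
deposit: 45.86, refund: 37.5, transfer: 261.76, withdrawal: 154.88

Step 1: Calculate total amount = 23025
Step 2: Calculate each tx_type's proportion:
  deposit: 2112/23025 = 9.17% → 45.86
  refund: 1727/23025 = 7.50% → 37.5
  transfer: 12054/23025 = 52.35% → 261.76
  withdrawal: 7132/23025 = 30.98% → 154.88
Step 3: Verify: sum of allocations ≈ 500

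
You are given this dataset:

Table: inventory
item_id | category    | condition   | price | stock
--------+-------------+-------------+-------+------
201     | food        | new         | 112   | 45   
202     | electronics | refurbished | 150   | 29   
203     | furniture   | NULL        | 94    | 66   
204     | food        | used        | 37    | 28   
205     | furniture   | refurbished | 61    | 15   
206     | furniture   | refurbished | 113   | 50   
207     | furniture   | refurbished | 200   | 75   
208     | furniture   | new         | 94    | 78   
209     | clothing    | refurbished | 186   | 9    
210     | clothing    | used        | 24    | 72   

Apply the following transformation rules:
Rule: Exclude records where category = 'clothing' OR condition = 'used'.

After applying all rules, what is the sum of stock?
358

Step 1: Find records where category = 'clothing' OR condition = 'used'
Step 2: 3 records match, summing to 109
Step 3: Original sum: 467
Step 4: Remaining sum = 467 - 109 = 358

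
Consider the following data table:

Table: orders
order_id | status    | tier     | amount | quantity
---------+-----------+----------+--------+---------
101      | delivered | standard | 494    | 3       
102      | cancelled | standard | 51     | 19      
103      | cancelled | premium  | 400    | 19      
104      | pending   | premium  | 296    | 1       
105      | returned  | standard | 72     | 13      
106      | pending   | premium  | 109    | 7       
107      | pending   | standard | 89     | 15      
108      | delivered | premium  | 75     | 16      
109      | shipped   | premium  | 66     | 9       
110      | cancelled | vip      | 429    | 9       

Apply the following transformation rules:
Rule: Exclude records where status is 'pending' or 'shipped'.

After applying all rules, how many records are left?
6

Step 1: Count records to exclude
  - 3 (pending) + 1 (shipped) = 4 records
Step 2: Total records: 10
Step 3: Remaining = 10 - 4 = 6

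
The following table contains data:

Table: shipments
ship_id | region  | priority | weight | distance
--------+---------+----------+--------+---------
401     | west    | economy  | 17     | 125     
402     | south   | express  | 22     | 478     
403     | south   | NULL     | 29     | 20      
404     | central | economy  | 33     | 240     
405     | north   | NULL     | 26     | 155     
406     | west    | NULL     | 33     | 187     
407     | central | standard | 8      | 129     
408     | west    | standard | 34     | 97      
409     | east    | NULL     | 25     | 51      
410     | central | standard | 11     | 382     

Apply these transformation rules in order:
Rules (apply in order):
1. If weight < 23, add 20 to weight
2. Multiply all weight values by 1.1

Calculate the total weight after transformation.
349.8

Step 1: Apply Rule 1 - Add 20 to records with weight < 23
  - 4 records affected: 58 + (4 × 20) = 138
  - Unaffected records: 180
  - Sum after Rule 1: 318
Step 2: Apply Rule 2 - Multiply all by 1.1
  - 318 × 1.1 = 349.8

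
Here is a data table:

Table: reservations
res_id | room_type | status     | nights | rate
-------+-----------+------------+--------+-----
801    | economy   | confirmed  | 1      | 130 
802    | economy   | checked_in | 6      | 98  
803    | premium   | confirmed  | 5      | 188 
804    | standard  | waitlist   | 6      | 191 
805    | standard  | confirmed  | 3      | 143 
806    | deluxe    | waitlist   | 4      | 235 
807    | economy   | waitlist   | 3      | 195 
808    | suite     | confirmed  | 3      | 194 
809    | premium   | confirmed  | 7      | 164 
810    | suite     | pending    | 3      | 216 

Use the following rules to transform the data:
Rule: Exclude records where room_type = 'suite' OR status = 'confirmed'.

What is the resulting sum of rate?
719

Step 1: Find records where room_type = 'suite' OR status = 'confirmed'
Step 2: 6 records match, summing to 1035
Step 3: Original sum: 1754
Step 4: Remaining sum = 1754 - 1035 = 719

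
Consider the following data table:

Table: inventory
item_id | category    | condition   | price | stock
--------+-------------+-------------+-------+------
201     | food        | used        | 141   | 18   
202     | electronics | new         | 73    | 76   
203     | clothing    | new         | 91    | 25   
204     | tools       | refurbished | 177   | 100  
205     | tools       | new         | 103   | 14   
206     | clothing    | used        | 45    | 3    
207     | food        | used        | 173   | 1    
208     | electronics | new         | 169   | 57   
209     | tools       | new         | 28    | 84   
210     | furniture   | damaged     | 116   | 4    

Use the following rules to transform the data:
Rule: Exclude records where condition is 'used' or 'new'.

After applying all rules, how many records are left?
2

Step 1: Count records to exclude
  - 3 (used) + 5 (new) = 8 records
Step 2: Total records: 10
Step 3: Remaining = 10 - 8 = 2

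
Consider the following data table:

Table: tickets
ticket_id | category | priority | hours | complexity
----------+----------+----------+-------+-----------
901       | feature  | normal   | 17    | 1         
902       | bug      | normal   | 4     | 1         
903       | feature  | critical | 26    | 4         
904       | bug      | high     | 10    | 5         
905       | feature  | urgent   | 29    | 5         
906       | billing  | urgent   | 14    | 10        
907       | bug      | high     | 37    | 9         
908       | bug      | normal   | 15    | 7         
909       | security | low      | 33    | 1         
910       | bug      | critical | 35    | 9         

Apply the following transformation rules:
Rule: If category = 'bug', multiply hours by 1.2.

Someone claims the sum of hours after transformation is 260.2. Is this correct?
No, the correct result is 240.2.

Step 1: Calculate the correct sum after transformation
Step 2: Apply multiplier 1.2 to records where category = 'bug'
Step 3: Correct result = 240.2
Step 4: Claimed result = 260.2
Step 5: 240.2 ≠ 260.2
Conclusion: The claimed result is incorrect. The correct answer is 240.2.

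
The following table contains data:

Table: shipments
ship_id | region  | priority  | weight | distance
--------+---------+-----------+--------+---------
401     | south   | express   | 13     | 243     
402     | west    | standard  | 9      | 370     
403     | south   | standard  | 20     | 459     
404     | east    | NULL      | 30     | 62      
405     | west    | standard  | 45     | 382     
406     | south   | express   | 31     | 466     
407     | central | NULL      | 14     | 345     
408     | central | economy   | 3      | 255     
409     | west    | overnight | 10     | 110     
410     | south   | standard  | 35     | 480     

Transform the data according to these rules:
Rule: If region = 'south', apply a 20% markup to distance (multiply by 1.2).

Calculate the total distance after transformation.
3501.6

Step 1: Records with region = 'south' have total distance = 1648
Step 2: Apply multiplier: 1648 × 1.2 = 1977.6
Step 3: Other records total: 1524
Step 4: Final sum = 1977.6 + 1524 = 3501.6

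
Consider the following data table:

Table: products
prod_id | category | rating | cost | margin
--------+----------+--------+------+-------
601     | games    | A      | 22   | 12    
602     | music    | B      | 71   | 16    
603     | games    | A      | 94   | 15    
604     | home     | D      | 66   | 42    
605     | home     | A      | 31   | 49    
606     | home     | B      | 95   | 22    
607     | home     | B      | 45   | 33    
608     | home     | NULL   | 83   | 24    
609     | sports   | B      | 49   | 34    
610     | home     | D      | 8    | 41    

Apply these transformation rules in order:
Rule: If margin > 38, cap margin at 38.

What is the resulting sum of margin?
270

Step 1: 3 records have margin > 38
Step 2: These records originally summed to 132
Step 3: After capping: 3 × 38 = 114
Step 4: Unaffected records sum: 156
Step 5: Final sum = 114 + 156 = 270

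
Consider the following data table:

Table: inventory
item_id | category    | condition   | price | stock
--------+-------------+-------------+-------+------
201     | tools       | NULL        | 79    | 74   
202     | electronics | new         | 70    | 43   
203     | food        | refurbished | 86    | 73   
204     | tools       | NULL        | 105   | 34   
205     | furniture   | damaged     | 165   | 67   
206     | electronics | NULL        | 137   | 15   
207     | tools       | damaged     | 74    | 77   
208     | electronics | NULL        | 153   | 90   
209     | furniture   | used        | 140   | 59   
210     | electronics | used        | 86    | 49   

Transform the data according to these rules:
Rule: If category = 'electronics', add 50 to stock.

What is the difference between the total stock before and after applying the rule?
200

Step 1: Original sum of stock = 581
Step 2: 4 records have category = 'electronics'
Step 3: Each affected record changes by 50
Step 4: Total change = 4 × 50 = 200
Step 5: New sum = 581 + 200 = 781
Step 6: Difference = |781 - 581| = 200
        (Sum increased by 200)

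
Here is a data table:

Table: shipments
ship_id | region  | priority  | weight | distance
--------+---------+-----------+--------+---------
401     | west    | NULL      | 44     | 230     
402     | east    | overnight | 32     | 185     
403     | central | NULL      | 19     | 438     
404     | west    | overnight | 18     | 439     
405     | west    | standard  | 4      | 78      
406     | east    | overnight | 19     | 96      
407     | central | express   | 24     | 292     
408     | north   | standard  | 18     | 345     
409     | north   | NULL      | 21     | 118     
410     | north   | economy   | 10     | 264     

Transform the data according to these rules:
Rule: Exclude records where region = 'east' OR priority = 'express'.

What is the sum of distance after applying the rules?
1912

Step 1: Find records where region = 'east' OR priority = 'express'
Step 2: 3 records match, summing to 573
Step 3: Original sum: 2485
Step 4: Remaining sum = 2485 - 573 = 1912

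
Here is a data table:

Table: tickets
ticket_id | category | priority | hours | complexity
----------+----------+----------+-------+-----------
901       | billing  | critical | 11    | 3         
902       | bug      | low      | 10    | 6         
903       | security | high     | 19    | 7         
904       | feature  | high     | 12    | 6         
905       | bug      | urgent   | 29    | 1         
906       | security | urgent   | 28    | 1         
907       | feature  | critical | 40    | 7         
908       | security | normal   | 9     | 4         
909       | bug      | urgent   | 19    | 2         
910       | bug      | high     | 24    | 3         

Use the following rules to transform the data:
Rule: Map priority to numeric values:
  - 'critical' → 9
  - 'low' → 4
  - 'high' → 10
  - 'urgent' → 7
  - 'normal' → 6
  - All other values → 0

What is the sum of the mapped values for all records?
79

Step 1: Apply mapping to each record
Step 2: Count by status:
  'critical': 2 records × 9 = 18
  'low': 1 records × 4 = 4
  'high': 3 records × 10 = 30
  'urgent': 3 records × 7 = 21
  'normal': 1 records × 6 = 6
Step 3: Sum all mapped values = 79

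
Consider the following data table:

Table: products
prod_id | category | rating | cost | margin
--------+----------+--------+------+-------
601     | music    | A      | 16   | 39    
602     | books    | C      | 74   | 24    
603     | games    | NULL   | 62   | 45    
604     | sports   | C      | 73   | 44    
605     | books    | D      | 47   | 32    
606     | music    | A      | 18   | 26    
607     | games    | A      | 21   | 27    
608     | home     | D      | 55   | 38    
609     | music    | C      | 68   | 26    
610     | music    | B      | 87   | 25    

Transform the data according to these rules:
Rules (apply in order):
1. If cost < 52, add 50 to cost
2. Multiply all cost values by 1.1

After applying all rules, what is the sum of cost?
793.1

Step 1: Apply Rule 1 - Add 50 to records with cost < 52
  - 4 records affected: 102 + (4 × 50) = 302
  - Unaffected records: 419
  - Sum after Rule 1: 721
Step 2: Apply Rule 2 - Multiply all by 1.1
  - 721 × 1.1 = 793.1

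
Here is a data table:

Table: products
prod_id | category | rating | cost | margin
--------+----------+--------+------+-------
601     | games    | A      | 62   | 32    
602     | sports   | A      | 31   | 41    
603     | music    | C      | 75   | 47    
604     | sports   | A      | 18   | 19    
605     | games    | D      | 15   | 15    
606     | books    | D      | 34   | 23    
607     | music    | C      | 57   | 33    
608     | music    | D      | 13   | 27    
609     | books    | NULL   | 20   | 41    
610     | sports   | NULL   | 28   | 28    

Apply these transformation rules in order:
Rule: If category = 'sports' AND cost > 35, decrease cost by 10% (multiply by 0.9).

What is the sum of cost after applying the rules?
353

Step 1: Find records where category = 'sports' AND cost > 35
Step 2: 0 records match, summing to 0
Step 3: After multiplier: 0 × 0.9 = 0.0
Step 4: Unaffected records sum: 353
Step 5: Final sum = 0.0 + 353 = 353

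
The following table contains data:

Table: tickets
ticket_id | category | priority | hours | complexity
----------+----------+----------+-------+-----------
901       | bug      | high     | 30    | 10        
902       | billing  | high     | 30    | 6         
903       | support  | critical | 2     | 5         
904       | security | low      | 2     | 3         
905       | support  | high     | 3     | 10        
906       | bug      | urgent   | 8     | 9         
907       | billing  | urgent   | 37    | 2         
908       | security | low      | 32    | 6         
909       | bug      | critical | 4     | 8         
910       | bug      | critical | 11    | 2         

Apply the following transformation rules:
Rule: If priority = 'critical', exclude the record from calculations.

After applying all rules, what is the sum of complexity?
46

Step 1: Identify records where priority = 'critical'
Step 2: The excluded records sum to 15
Step 3: Original total complexity = 61
Step 4: Remaining total = 61 - 15 = 46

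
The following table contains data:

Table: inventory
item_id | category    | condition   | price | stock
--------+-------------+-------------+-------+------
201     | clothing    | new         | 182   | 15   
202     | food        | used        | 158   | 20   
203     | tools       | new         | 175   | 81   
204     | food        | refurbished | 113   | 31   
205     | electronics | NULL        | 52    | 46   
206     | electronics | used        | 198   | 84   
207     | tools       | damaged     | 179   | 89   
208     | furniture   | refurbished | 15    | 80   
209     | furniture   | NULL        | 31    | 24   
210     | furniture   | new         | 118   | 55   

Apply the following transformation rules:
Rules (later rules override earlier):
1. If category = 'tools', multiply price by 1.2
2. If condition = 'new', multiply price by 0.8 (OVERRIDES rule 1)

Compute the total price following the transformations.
1161.8

Step 1: Rule 2 takes priority for records with condition = 'new'
  - 3 records: 475 × 0.8 = 380.0
Step 2: Rule 1 applies to remaining records with category = 'tools'
  - 1 records: 179 × 1.2 = 214.8
Step 3: Other records unchanged: 567
Step 4: Final sum = 380.0 + 214.8 + 567 = 1161.8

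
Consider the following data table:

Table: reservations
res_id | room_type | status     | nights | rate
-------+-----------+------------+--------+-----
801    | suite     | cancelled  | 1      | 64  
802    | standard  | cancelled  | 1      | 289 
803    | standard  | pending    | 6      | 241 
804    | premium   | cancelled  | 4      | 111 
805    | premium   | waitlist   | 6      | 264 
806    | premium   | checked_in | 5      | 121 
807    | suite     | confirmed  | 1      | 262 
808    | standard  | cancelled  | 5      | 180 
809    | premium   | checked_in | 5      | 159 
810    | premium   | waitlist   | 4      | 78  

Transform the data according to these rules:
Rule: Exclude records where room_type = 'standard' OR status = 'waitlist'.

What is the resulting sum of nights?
16

Step 1: Find records where room_type = 'standard' OR status = 'waitlist'
Step 2: 5 records match, summing to 22
Step 3: Original sum: 38
Step 4: Remaining sum = 38 - 22 = 16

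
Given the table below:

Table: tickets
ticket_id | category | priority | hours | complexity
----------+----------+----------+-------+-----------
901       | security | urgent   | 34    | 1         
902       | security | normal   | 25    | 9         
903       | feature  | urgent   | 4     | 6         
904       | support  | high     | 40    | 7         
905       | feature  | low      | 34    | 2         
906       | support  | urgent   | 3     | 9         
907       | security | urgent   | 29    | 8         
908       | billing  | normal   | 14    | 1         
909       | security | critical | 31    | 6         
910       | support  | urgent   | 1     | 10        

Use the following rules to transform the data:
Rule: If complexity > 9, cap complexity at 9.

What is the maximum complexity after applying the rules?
9

Step 1: Original maximum complexity = 10
Step 2: Apply cap at 9
Step 3: 1 records had complexity > 9 and were capped
Step 4: Maximum after transformation = 9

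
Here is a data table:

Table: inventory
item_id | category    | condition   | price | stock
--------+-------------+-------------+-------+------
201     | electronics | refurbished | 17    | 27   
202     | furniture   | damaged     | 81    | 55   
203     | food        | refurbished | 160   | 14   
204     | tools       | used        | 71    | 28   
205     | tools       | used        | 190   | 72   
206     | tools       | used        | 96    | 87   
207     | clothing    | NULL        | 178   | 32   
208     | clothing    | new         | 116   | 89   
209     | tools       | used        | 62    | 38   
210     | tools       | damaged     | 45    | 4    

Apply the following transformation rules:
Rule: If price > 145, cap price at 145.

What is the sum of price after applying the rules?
923

Step 1: 3 records have price > 145
Step 2: These records originally summed to 528
Step 3: After capping: 3 × 145 = 435
Step 4: Unaffected records sum: 488
Step 5: Final sum = 435 + 488 = 923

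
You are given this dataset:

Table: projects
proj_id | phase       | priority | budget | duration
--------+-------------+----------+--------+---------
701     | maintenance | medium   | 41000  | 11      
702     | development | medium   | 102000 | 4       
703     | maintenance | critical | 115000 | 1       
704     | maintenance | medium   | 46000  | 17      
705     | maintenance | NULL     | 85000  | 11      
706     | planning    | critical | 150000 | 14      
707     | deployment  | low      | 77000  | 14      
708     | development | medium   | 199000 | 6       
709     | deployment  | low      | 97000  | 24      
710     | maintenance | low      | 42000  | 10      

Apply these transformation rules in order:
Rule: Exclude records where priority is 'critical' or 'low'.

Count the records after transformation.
5

Step 1: Count records to exclude
  - 2 (critical) + 3 (low) = 5 records
Step 2: Total records: 10
Step 3: Remaining = 10 - 5 = 5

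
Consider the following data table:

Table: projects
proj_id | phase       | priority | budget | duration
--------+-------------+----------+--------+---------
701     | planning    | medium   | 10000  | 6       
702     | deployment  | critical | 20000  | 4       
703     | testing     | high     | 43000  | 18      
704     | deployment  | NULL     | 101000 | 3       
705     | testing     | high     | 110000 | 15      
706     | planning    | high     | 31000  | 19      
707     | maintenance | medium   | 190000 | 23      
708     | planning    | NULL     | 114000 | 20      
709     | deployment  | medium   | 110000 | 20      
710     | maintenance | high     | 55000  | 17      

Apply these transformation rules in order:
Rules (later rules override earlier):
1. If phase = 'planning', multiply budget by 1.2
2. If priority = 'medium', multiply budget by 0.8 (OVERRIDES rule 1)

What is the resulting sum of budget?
751000.0

Step 1: Rule 2 takes priority for records with priority = 'medium'
  - 3 records: 310000 × 0.8 = 248000.0
Step 2: Rule 1 applies to remaining records with phase = 'planning'
  - 2 records: 145000 × 1.2 = 174000.0
Step 3: Other records unchanged: 329000
Step 4: Final sum = 248000.0 + 174000.0 + 329000 = 751000.0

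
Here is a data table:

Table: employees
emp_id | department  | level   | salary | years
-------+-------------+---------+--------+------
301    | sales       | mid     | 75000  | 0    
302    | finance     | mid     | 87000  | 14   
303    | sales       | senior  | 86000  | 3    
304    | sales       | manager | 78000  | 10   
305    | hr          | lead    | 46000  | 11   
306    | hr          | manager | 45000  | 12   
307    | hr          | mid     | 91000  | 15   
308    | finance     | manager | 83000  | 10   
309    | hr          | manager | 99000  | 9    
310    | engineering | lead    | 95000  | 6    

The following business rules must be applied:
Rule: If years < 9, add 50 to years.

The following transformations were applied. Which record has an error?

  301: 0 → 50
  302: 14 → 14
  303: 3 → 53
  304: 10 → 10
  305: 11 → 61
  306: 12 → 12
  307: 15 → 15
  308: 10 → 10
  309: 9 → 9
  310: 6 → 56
Record 305 has an error. The correct transformed value should be 11, not 61.

Step 1: Check each record against the rule
Step 2: Record 305 has years = 11
Step 3: Since 11 >= 9, the bonus should not have been applied
Step 4: Correct value = 11, but claimed value = 61
Conclusion: Record 305 has the error.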